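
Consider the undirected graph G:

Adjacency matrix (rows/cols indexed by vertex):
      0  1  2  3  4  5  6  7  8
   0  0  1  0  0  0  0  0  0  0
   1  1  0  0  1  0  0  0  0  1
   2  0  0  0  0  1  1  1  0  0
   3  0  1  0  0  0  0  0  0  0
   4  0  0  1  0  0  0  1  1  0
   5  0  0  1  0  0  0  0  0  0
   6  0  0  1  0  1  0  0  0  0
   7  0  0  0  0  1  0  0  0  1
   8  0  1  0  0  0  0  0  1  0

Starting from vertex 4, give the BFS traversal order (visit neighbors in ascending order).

BFS from vertex 4 (neighbors processed in ascending order):
Visit order: 4, 2, 6, 7, 5, 8, 1, 0, 3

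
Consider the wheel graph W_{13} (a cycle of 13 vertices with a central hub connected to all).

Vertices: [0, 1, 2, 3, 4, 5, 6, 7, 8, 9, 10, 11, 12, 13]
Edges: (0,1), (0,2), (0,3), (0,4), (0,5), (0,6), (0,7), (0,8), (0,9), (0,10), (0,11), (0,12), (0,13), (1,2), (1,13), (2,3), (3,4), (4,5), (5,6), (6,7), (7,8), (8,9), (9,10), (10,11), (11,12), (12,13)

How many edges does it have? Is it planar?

Wheel graph W_{13}: 13 cycle edges + 13 spoke edges = 26 edges.
Total vertices: 14.
The graph is planar.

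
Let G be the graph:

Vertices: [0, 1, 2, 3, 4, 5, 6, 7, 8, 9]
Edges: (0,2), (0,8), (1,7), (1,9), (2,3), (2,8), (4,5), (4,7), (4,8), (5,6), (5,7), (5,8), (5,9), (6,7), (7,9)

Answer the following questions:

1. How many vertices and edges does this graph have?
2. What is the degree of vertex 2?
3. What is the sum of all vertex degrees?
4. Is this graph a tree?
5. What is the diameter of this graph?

Count: 10 vertices, 15 edges.
Vertex 2 has neighbors [0, 3, 8], degree = 3.
Handshaking lemma: 2 * 15 = 30.
A tree on 10 vertices has 9 edges. This graph has 15 edges (6 extra). Not a tree.
Diameter (longest shortest path) = 5.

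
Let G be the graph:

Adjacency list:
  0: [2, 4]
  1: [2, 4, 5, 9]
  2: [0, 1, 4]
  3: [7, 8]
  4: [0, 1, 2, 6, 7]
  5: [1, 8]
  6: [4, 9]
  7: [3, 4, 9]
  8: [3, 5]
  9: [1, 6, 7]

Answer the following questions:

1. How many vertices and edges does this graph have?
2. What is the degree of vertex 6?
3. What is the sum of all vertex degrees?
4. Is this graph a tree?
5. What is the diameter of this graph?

Count: 10 vertices, 14 edges.
Vertex 6 has neighbors [4, 9], degree = 2.
Handshaking lemma: 2 * 14 = 28.
A tree on 10 vertices has 9 edges. This graph has 14 edges (5 extra). Not a tree.
Diameter (longest shortest path) = 4.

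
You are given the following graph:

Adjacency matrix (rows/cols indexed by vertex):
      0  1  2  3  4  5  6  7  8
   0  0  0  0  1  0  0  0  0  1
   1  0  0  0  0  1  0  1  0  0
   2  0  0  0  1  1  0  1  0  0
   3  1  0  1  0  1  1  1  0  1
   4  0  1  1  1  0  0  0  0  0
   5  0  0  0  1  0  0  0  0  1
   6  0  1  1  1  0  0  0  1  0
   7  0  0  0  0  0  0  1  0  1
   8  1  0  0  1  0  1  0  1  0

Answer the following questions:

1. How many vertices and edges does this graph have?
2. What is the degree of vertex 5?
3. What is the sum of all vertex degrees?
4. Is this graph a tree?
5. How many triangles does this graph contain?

Count: 9 vertices, 14 edges.
Vertex 5 has neighbors [3, 8], degree = 2.
Handshaking lemma: 2 * 14 = 28.
A tree on 9 vertices has 8 edges. This graph has 14 edges (6 extra). Not a tree.
Number of triangles = 4.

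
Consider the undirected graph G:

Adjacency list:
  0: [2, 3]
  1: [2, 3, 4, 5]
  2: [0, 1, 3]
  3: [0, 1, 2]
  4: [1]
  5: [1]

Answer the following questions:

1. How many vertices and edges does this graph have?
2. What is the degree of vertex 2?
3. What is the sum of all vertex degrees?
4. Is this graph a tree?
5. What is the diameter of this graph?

Count: 6 vertices, 7 edges.
Vertex 2 has neighbors [0, 1, 3], degree = 3.
Handshaking lemma: 2 * 7 = 14.
A tree on 6 vertices has 5 edges. This graph has 7 edges (2 extra). Not a tree.
Diameter (longest shortest path) = 3.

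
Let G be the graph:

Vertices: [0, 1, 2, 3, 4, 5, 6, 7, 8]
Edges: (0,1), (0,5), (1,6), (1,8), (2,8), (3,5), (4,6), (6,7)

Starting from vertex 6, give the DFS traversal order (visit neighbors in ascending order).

DFS from vertex 6 (neighbors processed in ascending order):
Visit order: 6, 1, 0, 5, 3, 8, 2, 4, 7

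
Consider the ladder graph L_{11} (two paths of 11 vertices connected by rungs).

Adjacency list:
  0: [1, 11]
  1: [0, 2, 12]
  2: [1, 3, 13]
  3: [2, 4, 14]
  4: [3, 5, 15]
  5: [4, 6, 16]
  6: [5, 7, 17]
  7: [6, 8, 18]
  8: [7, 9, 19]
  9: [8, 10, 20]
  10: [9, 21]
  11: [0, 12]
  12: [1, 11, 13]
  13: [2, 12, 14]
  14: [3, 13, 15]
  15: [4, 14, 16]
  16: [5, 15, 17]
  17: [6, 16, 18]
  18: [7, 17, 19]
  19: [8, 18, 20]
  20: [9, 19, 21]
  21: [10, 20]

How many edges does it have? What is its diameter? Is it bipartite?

Ladder graph L_{11}: 11 rungs + 2 * (11-1) path edges = 11 + 20 = 31 edges.
Diameter = 11.
Ladder graphs are bipartite (alternating coloring along each path).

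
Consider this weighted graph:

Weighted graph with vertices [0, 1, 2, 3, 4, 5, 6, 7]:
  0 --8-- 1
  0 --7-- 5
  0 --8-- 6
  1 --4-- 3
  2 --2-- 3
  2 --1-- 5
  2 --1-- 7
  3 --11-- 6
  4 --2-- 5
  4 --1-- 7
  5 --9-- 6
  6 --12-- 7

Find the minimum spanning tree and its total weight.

Applying Kruskal's algorithm (sort edges by weight, add if no cycle):
  Add (2,5) w=1
  Add (2,7) w=1
  Add (4,7) w=1
  Add (2,3) w=2
  Skip (4,5) w=2 (creates cycle)
  Add (1,3) w=4
  Add (0,5) w=7
  Skip (0,1) w=8 (creates cycle)
  Add (0,6) w=8
  Skip (5,6) w=9 (creates cycle)
  Skip (3,6) w=11 (creates cycle)
  Skip (6,7) w=12 (creates cycle)
MST weight = 24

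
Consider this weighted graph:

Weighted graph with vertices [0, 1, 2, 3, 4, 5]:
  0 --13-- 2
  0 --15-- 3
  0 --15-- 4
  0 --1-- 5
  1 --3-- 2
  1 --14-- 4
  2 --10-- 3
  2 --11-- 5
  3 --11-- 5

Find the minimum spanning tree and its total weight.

Applying Kruskal's algorithm (sort edges by weight, add if no cycle):
  Add (0,5) w=1
  Add (1,2) w=3
  Add (2,3) w=10
  Add (2,5) w=11
  Skip (3,5) w=11 (creates cycle)
  Skip (0,2) w=13 (creates cycle)
  Add (1,4) w=14
  Skip (0,3) w=15 (creates cycle)
  Skip (0,4) w=15 (creates cycle)
MST weight = 39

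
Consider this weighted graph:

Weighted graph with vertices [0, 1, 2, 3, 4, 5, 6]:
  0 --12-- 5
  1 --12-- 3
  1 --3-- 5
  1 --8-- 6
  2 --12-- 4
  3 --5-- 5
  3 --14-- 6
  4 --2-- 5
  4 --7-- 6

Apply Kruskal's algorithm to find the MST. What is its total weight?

Applying Kruskal's algorithm (sort edges by weight, add if no cycle):
  Add (4,5) w=2
  Add (1,5) w=3
  Add (3,5) w=5
  Add (4,6) w=7
  Skip (1,6) w=8 (creates cycle)
  Add (0,5) w=12
  Skip (1,3) w=12 (creates cycle)
  Add (2,4) w=12
  Skip (3,6) w=14 (creates cycle)
MST weight = 41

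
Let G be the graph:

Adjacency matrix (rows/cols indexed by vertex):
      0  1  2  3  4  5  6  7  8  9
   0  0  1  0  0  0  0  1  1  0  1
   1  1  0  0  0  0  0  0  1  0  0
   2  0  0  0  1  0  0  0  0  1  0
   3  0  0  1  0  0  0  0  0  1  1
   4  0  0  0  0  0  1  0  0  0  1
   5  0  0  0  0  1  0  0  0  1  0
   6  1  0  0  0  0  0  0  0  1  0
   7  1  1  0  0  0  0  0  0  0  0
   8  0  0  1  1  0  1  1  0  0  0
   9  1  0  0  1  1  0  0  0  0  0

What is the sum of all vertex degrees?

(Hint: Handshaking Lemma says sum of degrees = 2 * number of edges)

Count edges: 13 edges.
By Handshaking Lemma: sum of degrees = 2 * 13 = 26.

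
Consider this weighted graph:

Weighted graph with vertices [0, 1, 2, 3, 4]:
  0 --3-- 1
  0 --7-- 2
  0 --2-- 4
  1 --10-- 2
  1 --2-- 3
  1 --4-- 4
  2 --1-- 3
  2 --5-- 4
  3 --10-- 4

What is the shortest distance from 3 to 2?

Using Dijkstra's algorithm from vertex 3:
Shortest path: 3 -> 2
Total weight: 1 = 1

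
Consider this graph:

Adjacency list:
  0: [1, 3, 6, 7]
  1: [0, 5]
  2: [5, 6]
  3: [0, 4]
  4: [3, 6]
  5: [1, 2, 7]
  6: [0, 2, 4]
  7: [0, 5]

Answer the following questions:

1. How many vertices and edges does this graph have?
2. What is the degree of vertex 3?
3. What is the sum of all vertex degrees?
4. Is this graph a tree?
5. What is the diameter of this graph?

Count: 8 vertices, 10 edges.
Vertex 3 has neighbors [0, 4], degree = 2.
Handshaking lemma: 2 * 10 = 20.
A tree on 8 vertices has 7 edges. This graph has 10 edges (3 extra). Not a tree.
Diameter (longest shortest path) = 3.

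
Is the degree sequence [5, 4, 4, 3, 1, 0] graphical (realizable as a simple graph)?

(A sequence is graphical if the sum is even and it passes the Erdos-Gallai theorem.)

Sum of degrees = 17. Sum is odd, so the sequence is NOT graphical.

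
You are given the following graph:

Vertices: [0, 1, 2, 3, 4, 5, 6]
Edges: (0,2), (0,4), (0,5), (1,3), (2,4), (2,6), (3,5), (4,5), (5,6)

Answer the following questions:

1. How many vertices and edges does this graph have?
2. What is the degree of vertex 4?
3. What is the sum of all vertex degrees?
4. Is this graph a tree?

Count: 7 vertices, 9 edges.
Vertex 4 has neighbors [0, 2, 5], degree = 3.
Handshaking lemma: 2 * 9 = 18.
A tree on 7 vertices has 6 edges. This graph has 9 edges (3 extra). Not a tree.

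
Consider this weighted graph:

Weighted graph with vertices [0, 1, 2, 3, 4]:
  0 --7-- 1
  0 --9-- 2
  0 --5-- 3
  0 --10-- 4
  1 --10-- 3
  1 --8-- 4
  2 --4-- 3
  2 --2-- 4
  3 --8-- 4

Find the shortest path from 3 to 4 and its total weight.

Using Dijkstra's algorithm from vertex 3:
Shortest path: 3 -> 2 -> 4
Total weight: 4 + 2 = 6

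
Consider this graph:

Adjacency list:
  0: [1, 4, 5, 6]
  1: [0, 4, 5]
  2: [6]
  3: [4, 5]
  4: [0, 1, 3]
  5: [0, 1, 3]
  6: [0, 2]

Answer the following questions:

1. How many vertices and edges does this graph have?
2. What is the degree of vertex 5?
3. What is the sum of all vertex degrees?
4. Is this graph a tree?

Count: 7 vertices, 9 edges.
Vertex 5 has neighbors [0, 1, 3], degree = 3.
Handshaking lemma: 2 * 9 = 18.
A tree on 7 vertices has 6 edges. This graph has 9 edges (3 extra). Not a tree.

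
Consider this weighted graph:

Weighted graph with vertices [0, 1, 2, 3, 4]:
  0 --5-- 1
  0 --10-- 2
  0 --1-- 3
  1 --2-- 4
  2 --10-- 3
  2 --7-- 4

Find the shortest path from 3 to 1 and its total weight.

Using Dijkstra's algorithm from vertex 3:
Shortest path: 3 -> 0 -> 1
Total weight: 1 + 5 = 6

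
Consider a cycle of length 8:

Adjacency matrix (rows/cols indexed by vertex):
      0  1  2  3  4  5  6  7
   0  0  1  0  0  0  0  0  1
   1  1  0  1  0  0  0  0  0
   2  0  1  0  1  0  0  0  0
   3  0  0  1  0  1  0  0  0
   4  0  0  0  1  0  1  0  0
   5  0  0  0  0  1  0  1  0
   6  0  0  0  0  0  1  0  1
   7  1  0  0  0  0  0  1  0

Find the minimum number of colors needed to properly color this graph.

This is an even cycle (C_8). Even cycles are bipartite.
Chromatic number = 2.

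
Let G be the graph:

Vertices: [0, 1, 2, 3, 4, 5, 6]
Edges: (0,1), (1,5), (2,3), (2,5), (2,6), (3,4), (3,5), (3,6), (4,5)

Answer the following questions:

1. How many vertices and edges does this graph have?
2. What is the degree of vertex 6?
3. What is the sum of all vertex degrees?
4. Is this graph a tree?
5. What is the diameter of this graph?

Count: 7 vertices, 9 edges.
Vertex 6 has neighbors [2, 3], degree = 2.
Handshaking lemma: 2 * 9 = 18.
A tree on 7 vertices has 6 edges. This graph has 9 edges (3 extra). Not a tree.
Diameter (longest shortest path) = 4.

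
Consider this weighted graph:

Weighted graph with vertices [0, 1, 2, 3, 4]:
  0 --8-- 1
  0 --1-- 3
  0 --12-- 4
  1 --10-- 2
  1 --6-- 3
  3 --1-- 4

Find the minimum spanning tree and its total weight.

Applying Kruskal's algorithm (sort edges by weight, add if no cycle):
  Add (0,3) w=1
  Add (3,4) w=1
  Add (1,3) w=6
  Skip (0,1) w=8 (creates cycle)
  Add (1,2) w=10
  Skip (0,4) w=12 (creates cycle)
MST weight = 18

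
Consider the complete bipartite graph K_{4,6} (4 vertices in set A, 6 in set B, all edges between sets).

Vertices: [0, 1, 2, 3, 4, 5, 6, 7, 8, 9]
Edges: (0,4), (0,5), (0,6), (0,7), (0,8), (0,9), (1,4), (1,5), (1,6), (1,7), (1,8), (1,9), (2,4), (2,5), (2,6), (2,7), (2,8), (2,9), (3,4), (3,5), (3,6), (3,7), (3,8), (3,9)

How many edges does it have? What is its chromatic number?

K_{4,6} has 4 * 6 = 24 edges.
Bipartite graphs have chromatic number 2 (color each partition differently).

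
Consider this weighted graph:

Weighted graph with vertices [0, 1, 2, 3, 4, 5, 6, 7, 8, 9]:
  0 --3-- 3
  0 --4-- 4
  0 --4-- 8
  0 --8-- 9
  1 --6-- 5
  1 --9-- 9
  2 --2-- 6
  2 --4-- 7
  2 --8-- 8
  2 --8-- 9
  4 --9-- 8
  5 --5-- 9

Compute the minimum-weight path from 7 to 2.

Using Dijkstra's algorithm from vertex 7:
Shortest path: 7 -> 2
Total weight: 4 = 4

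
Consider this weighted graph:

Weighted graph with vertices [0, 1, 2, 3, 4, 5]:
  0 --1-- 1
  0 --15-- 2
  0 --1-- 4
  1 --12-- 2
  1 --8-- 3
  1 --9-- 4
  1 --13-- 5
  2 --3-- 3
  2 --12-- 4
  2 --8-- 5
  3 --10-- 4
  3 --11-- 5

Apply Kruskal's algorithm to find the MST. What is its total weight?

Applying Kruskal's algorithm (sort edges by weight, add if no cycle):
  Add (0,4) w=1
  Add (0,1) w=1
  Add (2,3) w=3
  Add (1,3) w=8
  Add (2,5) w=8
  Skip (1,4) w=9 (creates cycle)
  Skip (3,4) w=10 (creates cycle)
  Skip (3,5) w=11 (creates cycle)
  Skip (1,2) w=12 (creates cycle)
  Skip (2,4) w=12 (creates cycle)
  Skip (1,5) w=13 (creates cycle)
  Skip (0,2) w=15 (creates cycle)
MST weight = 21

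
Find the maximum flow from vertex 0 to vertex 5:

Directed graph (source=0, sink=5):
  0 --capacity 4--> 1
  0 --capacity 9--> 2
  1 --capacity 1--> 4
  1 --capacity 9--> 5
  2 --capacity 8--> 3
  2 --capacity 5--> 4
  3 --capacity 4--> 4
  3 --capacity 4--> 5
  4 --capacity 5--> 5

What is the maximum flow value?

Computing max flow:
  Flow on (0->1): 4/4
  Flow on (0->2): 9/9
  Flow on (1->5): 4/9
  Flow on (2->3): 8/8
  Flow on (2->4): 1/5
  Flow on (3->4): 4/4
  Flow on (3->5): 4/4
  Flow on (4->5): 5/5
Maximum flow = 13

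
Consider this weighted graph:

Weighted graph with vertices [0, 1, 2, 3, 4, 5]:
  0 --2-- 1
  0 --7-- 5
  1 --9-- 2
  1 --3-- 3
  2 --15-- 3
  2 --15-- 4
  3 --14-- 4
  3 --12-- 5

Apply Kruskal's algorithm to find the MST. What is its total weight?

Applying Kruskal's algorithm (sort edges by weight, add if no cycle):
  Add (0,1) w=2
  Add (1,3) w=3
  Add (0,5) w=7
  Add (1,2) w=9
  Skip (3,5) w=12 (creates cycle)
  Add (3,4) w=14
  Skip (2,3) w=15 (creates cycle)
  Skip (2,4) w=15 (creates cycle)
MST weight = 35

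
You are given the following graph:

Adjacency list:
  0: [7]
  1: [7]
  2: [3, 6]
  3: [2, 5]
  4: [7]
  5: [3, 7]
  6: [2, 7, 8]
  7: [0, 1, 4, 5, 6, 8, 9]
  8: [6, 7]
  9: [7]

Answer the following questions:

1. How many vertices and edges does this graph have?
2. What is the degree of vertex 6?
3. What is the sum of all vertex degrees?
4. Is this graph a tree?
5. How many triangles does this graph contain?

Count: 10 vertices, 11 edges.
Vertex 6 has neighbors [2, 7, 8], degree = 3.
Handshaking lemma: 2 * 11 = 22.
A tree on 10 vertices has 9 edges. This graph has 11 edges (2 extra). Not a tree.
Number of triangles = 1.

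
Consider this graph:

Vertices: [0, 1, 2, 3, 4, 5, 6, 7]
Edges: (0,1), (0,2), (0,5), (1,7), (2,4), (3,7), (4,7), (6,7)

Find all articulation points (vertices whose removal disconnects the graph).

An articulation point is a vertex whose removal disconnects the graph.
Articulation points: [0, 7]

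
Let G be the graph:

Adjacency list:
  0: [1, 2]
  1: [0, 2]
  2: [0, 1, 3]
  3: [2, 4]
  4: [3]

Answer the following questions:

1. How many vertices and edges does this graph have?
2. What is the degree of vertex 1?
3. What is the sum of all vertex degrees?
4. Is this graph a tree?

Count: 5 vertices, 5 edges.
Vertex 1 has neighbors [0, 2], degree = 2.
Handshaking lemma: 2 * 5 = 10.
A tree on 5 vertices has 4 edges. This graph has 5 edges (1 extra). Not a tree.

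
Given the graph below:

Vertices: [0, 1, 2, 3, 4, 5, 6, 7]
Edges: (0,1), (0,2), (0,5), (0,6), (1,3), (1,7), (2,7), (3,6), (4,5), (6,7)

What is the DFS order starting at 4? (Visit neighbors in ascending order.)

DFS from vertex 4 (neighbors processed in ascending order):
Visit order: 4, 5, 0, 1, 3, 6, 7, 2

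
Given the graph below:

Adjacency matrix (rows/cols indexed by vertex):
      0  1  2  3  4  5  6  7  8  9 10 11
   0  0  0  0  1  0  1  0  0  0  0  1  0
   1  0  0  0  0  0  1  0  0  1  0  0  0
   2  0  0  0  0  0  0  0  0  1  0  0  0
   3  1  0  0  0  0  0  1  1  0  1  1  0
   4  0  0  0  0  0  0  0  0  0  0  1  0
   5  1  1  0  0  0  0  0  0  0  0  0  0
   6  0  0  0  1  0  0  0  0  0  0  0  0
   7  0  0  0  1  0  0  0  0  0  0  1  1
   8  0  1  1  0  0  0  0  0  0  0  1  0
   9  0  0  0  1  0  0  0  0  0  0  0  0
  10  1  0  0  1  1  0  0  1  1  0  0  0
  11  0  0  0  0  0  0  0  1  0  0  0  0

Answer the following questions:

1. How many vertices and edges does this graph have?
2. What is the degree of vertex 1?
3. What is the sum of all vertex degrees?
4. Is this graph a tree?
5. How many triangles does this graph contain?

Count: 12 vertices, 14 edges.
Vertex 1 has neighbors [5, 8], degree = 2.
Handshaking lemma: 2 * 14 = 28.
A tree on 12 vertices has 11 edges. This graph has 14 edges (3 extra). Not a tree.
Number of triangles = 2.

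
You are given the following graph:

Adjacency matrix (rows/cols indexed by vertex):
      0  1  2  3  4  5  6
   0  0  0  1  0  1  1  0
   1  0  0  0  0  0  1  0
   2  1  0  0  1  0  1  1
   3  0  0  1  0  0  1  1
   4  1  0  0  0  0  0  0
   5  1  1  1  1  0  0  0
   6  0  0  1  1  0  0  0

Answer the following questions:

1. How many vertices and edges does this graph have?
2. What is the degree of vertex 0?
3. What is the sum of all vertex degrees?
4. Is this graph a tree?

Count: 7 vertices, 9 edges.
Vertex 0 has neighbors [2, 4, 5], degree = 3.
Handshaking lemma: 2 * 9 = 18.
A tree on 7 vertices has 6 edges. This graph has 9 edges (3 extra). Not a tree.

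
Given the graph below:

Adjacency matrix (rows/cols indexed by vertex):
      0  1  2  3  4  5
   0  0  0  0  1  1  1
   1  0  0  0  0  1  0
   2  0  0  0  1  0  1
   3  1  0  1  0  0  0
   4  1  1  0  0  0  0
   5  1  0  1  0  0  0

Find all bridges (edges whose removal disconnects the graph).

A bridge is an edge whose removal increases the number of connected components.
Bridges found: (0,4), (1,4)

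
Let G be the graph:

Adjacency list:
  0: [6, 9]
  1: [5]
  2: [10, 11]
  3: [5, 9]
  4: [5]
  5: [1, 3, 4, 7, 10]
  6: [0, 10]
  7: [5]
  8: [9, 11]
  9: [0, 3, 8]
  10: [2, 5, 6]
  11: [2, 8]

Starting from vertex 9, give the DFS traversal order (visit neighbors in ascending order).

DFS from vertex 9 (neighbors processed in ascending order):
Visit order: 9, 0, 6, 10, 2, 11, 8, 5, 1, 3, 4, 7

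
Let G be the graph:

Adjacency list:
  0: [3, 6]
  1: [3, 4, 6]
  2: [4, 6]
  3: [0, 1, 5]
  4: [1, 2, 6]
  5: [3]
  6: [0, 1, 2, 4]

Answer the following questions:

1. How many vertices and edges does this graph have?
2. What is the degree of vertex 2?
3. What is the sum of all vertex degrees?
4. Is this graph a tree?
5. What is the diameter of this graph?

Count: 7 vertices, 9 edges.
Vertex 2 has neighbors [4, 6], degree = 2.
Handshaking lemma: 2 * 9 = 18.
A tree on 7 vertices has 6 edges. This graph has 9 edges (3 extra). Not a tree.
Diameter (longest shortest path) = 4.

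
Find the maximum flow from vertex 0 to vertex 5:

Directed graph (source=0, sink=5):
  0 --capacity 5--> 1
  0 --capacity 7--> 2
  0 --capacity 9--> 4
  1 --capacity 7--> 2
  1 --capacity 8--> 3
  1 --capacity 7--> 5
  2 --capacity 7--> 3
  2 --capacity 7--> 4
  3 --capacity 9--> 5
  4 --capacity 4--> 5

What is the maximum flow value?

Computing max flow:
  Flow on (0->1): 5/5
  Flow on (0->2): 7/7
  Flow on (0->4): 4/9
  Flow on (1->5): 5/7
  Flow on (2->3): 7/7
  Flow on (3->5): 7/9
  Flow on (4->5): 4/4
Maximum flow = 16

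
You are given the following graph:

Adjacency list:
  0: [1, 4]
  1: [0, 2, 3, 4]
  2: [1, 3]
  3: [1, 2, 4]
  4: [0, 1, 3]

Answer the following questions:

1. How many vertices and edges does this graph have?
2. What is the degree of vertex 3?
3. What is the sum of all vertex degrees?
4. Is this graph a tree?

Count: 5 vertices, 7 edges.
Vertex 3 has neighbors [1, 2, 4], degree = 3.
Handshaking lemma: 2 * 7 = 14.
A tree on 5 vertices has 4 edges. This graph has 7 edges (3 extra). Not a tree.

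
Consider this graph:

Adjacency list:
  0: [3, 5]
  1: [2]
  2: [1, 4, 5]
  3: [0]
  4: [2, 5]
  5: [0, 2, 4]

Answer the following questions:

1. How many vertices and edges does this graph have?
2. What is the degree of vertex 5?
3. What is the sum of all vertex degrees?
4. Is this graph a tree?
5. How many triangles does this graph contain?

Count: 6 vertices, 6 edges.
Vertex 5 has neighbors [0, 2, 4], degree = 3.
Handshaking lemma: 2 * 6 = 12.
A tree on 6 vertices has 5 edges. This graph has 6 edges (1 extra). Not a tree.
Number of triangles = 1.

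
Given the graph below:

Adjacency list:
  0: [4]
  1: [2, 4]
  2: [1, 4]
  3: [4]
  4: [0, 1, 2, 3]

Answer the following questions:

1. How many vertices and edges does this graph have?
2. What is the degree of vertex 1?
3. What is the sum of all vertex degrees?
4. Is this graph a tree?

Count: 5 vertices, 5 edges.
Vertex 1 has neighbors [2, 4], degree = 2.
Handshaking lemma: 2 * 5 = 10.
A tree on 5 vertices has 4 edges. This graph has 5 edges (1 extra). Not a tree.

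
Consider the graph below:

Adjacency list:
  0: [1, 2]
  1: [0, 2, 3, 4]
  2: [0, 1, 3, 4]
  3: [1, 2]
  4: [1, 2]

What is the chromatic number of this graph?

The graph has a maximum clique of size 3 (lower bound on chromatic number).
A valid 3-coloring: {0: 2, 1: 0, 2: 1, 3: 2, 4: 2}.
Chromatic number = 3.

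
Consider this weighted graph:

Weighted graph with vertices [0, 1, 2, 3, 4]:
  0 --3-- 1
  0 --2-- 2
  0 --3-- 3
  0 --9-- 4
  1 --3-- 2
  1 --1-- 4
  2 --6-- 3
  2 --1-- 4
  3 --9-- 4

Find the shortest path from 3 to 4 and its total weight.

Using Dijkstra's algorithm from vertex 3:
Shortest path: 3 -> 0 -> 2 -> 4
Total weight: 3 + 2 + 1 = 6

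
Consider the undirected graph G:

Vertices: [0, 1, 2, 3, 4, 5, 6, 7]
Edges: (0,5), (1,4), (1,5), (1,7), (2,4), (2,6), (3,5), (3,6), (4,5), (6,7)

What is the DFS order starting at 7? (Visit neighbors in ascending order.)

DFS from vertex 7 (neighbors processed in ascending order):
Visit order: 7, 1, 4, 2, 6, 3, 5, 0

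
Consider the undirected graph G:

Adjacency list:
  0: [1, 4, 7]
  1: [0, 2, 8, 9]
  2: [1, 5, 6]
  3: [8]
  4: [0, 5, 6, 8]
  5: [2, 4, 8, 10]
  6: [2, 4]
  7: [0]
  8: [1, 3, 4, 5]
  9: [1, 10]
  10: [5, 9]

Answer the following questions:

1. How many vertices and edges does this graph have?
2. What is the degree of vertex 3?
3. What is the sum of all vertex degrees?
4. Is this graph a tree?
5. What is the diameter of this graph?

Count: 11 vertices, 15 edges.
Vertex 3 has neighbors [8], degree = 1.
Handshaking lemma: 2 * 15 = 30.
A tree on 11 vertices has 10 edges. This graph has 15 edges (5 extra). Not a tree.
Diameter (longest shortest path) = 4.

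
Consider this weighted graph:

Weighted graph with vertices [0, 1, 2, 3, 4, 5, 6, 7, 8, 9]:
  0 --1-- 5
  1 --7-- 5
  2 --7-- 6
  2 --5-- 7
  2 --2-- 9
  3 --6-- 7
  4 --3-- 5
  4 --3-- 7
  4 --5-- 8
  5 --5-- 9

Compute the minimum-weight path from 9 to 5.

Using Dijkstra's algorithm from vertex 9:
Shortest path: 9 -> 5
Total weight: 5 = 5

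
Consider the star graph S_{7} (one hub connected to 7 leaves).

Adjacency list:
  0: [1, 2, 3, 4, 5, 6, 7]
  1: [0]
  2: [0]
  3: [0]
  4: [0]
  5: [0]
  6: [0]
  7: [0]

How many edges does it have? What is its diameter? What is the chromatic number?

Star graph S_{7}: the hub connects to all 7 leaves.
Edges = 7.
Diameter = 2 (any leaf to hub is 1, leaf to leaf through hub is 2).
Star graphs are bipartite (hub vs leaves), so chromatic number = 2.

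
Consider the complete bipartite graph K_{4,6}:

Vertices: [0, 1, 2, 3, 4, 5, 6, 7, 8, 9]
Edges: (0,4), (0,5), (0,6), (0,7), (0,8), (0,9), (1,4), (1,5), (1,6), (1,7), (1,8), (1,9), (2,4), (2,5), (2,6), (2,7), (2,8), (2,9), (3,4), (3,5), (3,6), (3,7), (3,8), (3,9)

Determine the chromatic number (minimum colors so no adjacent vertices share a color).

K_{4,6} is bipartite: vertices split into two independent sets of size 4 and 6.
Color one set 0, the other 1. No adjacent vertices share a color.
Chromatic number = 2.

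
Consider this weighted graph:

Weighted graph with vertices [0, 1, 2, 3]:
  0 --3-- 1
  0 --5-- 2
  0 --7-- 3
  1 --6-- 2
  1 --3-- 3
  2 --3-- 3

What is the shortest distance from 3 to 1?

Using Dijkstra's algorithm from vertex 3:
Shortest path: 3 -> 1
Total weight: 3 = 3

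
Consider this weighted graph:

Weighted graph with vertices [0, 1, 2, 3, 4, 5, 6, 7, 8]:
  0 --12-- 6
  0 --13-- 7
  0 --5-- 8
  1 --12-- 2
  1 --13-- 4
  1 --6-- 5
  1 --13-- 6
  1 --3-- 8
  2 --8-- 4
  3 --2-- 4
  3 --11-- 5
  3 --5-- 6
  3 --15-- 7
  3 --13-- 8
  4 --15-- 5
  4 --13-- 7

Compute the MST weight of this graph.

Applying Kruskal's algorithm (sort edges by weight, add if no cycle):
  Add (3,4) w=2
  Add (1,8) w=3
  Add (0,8) w=5
  Add (3,6) w=5
  Add (1,5) w=6
  Add (2,4) w=8
  Add (3,5) w=11
  Skip (0,6) w=12 (creates cycle)
  Skip (1,2) w=12 (creates cycle)
  Add (0,7) w=13
  Skip (1,4) w=13 (creates cycle)
  Skip (1,6) w=13 (creates cycle)
  Skip (3,8) w=13 (creates cycle)
  Skip (4,7) w=13 (creates cycle)
  Skip (3,7) w=15 (creates cycle)
  Skip (4,5) w=15 (creates cycle)
MST weight = 53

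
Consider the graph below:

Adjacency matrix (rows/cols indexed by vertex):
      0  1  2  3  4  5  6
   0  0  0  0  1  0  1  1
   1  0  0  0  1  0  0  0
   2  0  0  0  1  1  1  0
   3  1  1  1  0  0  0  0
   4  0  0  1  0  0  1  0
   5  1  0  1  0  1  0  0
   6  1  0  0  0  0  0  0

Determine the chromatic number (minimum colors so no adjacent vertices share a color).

The graph has a maximum clique of size 3 (lower bound on chromatic number).
A valid 3-coloring: {0: 0, 1: 0, 2: 0, 3: 1, 4: 2, 5: 1, 6: 1}.
Chromatic number = 3.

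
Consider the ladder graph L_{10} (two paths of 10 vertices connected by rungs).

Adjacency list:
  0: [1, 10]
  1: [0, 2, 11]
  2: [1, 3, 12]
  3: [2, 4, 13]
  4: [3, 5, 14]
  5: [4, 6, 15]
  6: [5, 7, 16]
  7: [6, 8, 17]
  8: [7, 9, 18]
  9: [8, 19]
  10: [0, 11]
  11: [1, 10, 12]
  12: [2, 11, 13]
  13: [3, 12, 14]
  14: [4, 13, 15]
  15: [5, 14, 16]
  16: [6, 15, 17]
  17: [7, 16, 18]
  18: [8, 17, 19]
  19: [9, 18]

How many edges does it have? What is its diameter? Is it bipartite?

Ladder graph L_{10}: 10 rungs + 2 * (10-1) path edges = 10 + 18 = 28 edges.
Diameter = 10.
Ladder graphs are bipartite (alternating coloring along each path).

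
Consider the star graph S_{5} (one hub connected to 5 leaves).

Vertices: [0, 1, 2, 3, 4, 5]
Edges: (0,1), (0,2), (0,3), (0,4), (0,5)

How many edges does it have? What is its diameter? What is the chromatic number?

Star graph S_{5}: the hub connects to all 5 leaves.
Edges = 5.
Diameter = 2 (any leaf to hub is 1, leaf to leaf through hub is 2).
Star graphs are bipartite (hub vs leaves), so chromatic number = 2.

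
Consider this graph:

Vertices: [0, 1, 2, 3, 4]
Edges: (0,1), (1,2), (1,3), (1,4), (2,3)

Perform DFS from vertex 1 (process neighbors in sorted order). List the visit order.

DFS from vertex 1 (neighbors processed in ascending order):
Visit order: 1, 0, 2, 3, 4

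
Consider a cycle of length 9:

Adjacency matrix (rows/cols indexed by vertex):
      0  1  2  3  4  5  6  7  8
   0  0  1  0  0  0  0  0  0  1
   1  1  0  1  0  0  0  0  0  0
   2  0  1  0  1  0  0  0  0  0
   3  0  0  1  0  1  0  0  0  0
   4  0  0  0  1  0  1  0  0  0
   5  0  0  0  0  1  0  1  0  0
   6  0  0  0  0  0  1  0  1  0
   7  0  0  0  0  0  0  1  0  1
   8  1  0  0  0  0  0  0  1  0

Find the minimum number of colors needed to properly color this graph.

This is an odd cycle (C_9). Odd cycles are not bipartite (any 2-coloring forces two adjacent vertices to match), and 3 colors suffice.
Chromatic number = 3.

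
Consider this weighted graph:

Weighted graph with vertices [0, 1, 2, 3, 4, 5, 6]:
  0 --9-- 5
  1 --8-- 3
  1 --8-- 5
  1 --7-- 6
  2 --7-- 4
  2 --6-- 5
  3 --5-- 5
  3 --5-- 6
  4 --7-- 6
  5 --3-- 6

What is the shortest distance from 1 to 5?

Using Dijkstra's algorithm from vertex 1:
Shortest path: 1 -> 5
Total weight: 8 = 8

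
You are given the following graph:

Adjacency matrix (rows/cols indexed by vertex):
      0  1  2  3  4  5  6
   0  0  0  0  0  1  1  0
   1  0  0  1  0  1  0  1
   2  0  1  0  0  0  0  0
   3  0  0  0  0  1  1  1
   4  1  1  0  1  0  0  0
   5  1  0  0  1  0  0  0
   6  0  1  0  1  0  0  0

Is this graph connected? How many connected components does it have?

Checking connectivity: the graph has 1 connected component(s).
All vertices are reachable from each other. The graph IS connected.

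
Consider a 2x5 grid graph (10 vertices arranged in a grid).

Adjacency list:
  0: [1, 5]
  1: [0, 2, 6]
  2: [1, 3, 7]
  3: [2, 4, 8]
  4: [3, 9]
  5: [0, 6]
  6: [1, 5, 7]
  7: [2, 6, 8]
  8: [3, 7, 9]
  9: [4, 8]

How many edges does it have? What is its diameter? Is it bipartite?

A 2x5 grid has 5 vertical edges and 8 horizontal edges.
Total edges = 5 + 8 = 13.
Diameter = (2-1) + (5-1) = 5 (corner to opposite corner).
Grid graphs are bipartite (checkerboard coloring).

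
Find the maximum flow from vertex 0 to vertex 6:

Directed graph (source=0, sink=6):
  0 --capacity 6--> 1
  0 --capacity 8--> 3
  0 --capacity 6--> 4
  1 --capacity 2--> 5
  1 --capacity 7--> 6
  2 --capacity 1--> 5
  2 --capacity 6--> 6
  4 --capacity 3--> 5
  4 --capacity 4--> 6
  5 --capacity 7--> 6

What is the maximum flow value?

Computing max flow:
  Flow on (0->1): 6/6
  Flow on (0->4): 6/6
  Flow on (1->6): 6/7
  Flow on (4->5): 2/3
  Flow on (4->6): 4/4
  Flow on (5->6): 2/7
Maximum flow = 12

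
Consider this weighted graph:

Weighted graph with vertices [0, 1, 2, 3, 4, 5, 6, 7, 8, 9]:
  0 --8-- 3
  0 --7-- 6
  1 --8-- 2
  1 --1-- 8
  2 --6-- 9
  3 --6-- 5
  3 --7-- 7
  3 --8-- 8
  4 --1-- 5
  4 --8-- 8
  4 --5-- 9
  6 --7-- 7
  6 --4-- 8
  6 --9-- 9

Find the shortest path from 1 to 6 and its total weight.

Using Dijkstra's algorithm from vertex 1:
Shortest path: 1 -> 8 -> 6
Total weight: 1 + 4 = 5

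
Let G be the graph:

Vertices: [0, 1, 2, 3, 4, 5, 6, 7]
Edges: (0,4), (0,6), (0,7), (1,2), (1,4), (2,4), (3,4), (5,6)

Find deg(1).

Vertex 1 has neighbors [2, 4], so deg(1) = 2.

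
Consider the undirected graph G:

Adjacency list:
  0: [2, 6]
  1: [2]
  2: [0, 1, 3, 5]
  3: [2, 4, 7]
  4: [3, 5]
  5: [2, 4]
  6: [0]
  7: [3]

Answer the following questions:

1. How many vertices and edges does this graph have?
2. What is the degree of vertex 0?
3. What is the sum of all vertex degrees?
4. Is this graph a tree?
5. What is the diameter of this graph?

Count: 8 vertices, 8 edges.
Vertex 0 has neighbors [2, 6], degree = 2.
Handshaking lemma: 2 * 8 = 16.
A tree on 8 vertices has 7 edges. This graph has 8 edges (1 extra). Not a tree.
Diameter (longest shortest path) = 4.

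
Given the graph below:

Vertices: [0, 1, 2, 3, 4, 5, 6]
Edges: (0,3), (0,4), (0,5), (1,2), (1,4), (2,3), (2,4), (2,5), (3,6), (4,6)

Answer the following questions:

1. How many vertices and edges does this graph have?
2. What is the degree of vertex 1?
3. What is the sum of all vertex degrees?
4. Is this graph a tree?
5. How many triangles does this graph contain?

Count: 7 vertices, 10 edges.
Vertex 1 has neighbors [2, 4], degree = 2.
Handshaking lemma: 2 * 10 = 20.
A tree on 7 vertices has 6 edges. This graph has 10 edges (4 extra). Not a tree.
Number of triangles = 1.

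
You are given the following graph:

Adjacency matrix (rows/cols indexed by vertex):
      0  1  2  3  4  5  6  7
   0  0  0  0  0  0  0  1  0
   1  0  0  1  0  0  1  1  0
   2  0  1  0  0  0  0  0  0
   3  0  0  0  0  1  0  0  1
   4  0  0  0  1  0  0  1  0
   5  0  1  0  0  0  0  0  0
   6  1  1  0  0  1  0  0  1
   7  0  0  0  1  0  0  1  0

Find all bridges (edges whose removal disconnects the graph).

A bridge is an edge whose removal increases the number of connected components.
Bridges found: (0,6), (1,2), (1,5), (1,6)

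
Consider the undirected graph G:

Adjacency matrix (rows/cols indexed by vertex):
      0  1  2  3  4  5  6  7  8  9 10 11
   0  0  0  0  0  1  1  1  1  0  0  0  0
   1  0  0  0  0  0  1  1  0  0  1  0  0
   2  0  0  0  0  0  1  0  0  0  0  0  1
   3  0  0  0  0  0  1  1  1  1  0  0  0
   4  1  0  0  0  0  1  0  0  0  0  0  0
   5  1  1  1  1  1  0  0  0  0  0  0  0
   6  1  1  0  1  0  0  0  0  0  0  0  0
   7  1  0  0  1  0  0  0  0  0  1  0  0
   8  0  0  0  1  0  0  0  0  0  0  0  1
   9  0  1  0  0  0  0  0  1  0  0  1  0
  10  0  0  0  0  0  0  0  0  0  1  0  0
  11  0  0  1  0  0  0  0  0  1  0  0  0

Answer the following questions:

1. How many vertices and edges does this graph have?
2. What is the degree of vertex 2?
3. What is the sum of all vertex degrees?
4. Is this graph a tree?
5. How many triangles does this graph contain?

Count: 12 vertices, 17 edges.
Vertex 2 has neighbors [5, 11], degree = 2.
Handshaking lemma: 2 * 17 = 34.
A tree on 12 vertices has 11 edges. This graph has 17 edges (6 extra). Not a tree.
Number of triangles = 1.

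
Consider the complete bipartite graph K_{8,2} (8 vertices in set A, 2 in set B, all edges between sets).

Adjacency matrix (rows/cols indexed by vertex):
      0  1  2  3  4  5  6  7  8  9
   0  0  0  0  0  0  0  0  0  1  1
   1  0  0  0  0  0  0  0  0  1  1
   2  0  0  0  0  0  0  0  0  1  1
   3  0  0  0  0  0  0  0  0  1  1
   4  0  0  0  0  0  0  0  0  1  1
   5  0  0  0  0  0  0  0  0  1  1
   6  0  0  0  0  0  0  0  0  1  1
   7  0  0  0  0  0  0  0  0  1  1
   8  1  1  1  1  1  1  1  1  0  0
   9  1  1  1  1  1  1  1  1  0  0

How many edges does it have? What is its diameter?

K_{8,2} has 8 * 2 = 16 edges.
Any vertex reaches any opposite-side vertex in 1 step; same-side vertices reach in 2 steps via any opposite-side vertex.
Diameter = 2.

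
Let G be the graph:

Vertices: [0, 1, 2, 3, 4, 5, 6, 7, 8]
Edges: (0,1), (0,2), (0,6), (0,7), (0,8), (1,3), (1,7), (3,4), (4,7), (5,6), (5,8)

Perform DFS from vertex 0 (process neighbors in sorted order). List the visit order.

DFS from vertex 0 (neighbors processed in ascending order):
Visit order: 0, 1, 3, 4, 7, 2, 6, 5, 8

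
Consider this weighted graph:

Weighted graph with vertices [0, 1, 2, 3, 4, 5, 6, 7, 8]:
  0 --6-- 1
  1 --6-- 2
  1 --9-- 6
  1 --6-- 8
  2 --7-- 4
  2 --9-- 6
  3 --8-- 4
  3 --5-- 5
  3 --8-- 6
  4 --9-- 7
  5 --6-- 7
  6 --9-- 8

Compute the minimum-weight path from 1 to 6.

Using Dijkstra's algorithm from vertex 1:
Shortest path: 1 -> 6
Total weight: 9 = 9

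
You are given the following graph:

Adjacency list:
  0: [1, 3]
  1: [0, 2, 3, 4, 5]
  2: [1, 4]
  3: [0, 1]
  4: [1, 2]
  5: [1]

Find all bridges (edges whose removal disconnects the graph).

A bridge is an edge whose removal increases the number of connected components.
Bridges found: (1,5)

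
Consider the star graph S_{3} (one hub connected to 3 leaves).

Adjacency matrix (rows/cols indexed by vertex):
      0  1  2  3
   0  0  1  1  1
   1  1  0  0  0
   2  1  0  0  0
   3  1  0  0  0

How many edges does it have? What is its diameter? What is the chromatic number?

Star graph S_{3}: the hub connects to all 3 leaves.
Edges = 3.
Diameter = 2 (any leaf to hub is 1, leaf to leaf through hub is 2).
Star graphs are bipartite (hub vs leaves), so chromatic number = 2.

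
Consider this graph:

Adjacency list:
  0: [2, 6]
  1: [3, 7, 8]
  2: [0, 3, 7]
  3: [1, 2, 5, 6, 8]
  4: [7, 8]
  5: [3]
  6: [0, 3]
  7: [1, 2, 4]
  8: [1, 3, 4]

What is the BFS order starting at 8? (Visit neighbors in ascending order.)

BFS from vertex 8 (neighbors processed in ascending order):
Visit order: 8, 1, 3, 4, 7, 2, 5, 6, 0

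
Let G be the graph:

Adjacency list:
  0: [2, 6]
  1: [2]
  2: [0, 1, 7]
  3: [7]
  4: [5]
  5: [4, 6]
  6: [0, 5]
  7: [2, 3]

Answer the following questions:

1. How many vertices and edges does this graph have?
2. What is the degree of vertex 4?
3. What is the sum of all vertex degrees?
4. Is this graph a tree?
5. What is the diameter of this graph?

Count: 8 vertices, 7 edges.
Vertex 4 has neighbors [5], degree = 1.
Handshaking lemma: 2 * 7 = 14.
A graph is a tree iff it is connected and has exactly n-1 edges. This graph is connected (all 8 vertices in one component) and has 8-1 = 7 edges. It is a tree.
Diameter (longest shortest path) = 6.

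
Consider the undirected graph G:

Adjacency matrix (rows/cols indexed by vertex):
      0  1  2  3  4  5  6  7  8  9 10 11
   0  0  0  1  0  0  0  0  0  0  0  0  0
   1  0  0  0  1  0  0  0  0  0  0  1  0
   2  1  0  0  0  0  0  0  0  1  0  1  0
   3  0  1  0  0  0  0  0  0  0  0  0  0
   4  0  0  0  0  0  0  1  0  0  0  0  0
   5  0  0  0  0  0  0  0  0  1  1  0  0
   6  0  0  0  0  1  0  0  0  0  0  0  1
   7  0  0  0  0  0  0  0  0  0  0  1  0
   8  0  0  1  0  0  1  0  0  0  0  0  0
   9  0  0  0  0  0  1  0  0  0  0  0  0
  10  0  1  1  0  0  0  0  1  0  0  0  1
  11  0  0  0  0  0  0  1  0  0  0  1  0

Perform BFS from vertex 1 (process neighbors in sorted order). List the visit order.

BFS from vertex 1 (neighbors processed in ascending order):
Visit order: 1, 3, 10, 2, 7, 11, 0, 8, 6, 5, 4, 9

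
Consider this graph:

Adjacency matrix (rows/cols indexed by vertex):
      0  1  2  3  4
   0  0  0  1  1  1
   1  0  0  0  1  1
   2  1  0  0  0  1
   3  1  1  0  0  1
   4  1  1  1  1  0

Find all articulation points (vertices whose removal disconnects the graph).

No articulation points. The graph is biconnected.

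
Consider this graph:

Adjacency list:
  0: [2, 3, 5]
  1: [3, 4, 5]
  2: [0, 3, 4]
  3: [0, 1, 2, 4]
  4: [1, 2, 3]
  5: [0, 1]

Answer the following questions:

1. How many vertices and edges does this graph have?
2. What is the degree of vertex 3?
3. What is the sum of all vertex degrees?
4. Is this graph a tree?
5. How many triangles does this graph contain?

Count: 6 vertices, 9 edges.
Vertex 3 has neighbors [0, 1, 2, 4], degree = 4.
Handshaking lemma: 2 * 9 = 18.
A tree on 6 vertices has 5 edges. This graph has 9 edges (4 extra). Not a tree.
Number of triangles = 3.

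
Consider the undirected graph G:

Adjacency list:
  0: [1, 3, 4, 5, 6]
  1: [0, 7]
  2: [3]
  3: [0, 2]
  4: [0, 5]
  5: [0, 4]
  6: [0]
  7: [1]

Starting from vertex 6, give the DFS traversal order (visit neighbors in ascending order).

DFS from vertex 6 (neighbors processed in ascending order):
Visit order: 6, 0, 1, 7, 3, 2, 4, 5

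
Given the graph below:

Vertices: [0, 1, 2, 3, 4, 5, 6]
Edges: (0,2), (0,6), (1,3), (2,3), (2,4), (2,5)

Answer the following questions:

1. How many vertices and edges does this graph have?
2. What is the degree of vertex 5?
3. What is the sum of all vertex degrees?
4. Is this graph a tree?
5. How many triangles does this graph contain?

Count: 7 vertices, 6 edges.
Vertex 5 has neighbors [2], degree = 1.
Handshaking lemma: 2 * 6 = 12.
A graph is a tree iff it is connected and has exactly n-1 edges. This graph is connected (all 7 vertices in one component) and has 7-1 = 6 edges. It is a tree.
Number of triangles = 0.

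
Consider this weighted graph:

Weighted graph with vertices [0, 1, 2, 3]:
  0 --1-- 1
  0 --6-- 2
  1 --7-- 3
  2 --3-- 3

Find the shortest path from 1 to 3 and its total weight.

Using Dijkstra's algorithm from vertex 1:
Shortest path: 1 -> 3
Total weight: 7 = 7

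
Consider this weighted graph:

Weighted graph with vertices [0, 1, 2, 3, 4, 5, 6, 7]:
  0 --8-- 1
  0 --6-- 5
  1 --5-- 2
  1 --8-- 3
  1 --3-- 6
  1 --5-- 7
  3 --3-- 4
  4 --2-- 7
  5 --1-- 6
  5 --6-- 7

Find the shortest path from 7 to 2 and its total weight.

Using Dijkstra's algorithm from vertex 7:
Shortest path: 7 -> 1 -> 2
Total weight: 5 + 5 = 10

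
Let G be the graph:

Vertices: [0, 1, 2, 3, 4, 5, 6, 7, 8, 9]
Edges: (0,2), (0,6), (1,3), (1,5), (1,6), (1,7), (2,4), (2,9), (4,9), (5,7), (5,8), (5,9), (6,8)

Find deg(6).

Vertex 6 has neighbors [0, 1, 8], so deg(6) = 3.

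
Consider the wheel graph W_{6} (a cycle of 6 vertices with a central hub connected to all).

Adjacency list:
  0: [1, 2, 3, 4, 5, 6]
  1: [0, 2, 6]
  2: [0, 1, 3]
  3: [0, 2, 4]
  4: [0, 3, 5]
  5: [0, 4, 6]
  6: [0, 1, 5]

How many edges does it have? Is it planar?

Wheel graph W_{6}: 6 cycle edges + 6 spoke edges = 12 edges.
Total vertices: 7.
The graph is planar.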